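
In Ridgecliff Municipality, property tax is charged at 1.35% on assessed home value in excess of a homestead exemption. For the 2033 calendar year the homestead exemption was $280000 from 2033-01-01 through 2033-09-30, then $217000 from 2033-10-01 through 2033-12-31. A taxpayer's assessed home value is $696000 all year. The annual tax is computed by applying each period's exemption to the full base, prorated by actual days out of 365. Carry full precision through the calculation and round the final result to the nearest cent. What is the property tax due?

2033-01-01 to 2033-09-30: 273 days, exemption $280000 → ($696000 − $280000) × 1.35% × 273/365 = $4200.4603
2033-10-01 to 2033-12-31: 92 days, exemption $217000 → ($696000 − $217000) × 1.35% × 92/365 = $1629.9123
Total = $5830.3726

$5830.37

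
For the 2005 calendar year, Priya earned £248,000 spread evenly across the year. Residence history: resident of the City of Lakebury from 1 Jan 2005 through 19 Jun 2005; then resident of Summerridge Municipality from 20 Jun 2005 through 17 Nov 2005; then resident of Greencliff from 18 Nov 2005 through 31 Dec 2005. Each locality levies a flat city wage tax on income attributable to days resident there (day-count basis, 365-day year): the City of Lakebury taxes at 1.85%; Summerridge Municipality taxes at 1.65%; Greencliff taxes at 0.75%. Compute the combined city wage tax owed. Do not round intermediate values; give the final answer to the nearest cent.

The City of Lakebury, 1 Jan – 19 Jun 2005: 170 days → £248,000 × 1.85% × 170/365 = £2,136.8767
Summerridge Municipality, 20 Jun – 17 Nov 2005: 151 days → £248,000 × 1.65% × 151/365 = £1,692.8548
Greencliff, 18 Nov – 31 Dec 2005: 44 days → £248,000 × 0.75% × 44/365 = £224.2192
Total = £4,053.9507

£4,053.95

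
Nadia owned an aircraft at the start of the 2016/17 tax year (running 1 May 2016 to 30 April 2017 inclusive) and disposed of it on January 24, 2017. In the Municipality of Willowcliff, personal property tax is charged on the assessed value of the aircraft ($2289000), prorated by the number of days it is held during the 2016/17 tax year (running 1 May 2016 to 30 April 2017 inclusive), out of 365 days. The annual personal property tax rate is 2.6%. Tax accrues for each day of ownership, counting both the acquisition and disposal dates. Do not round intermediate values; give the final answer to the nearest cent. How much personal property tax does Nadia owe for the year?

Days held (May 1, 2016 – January 24, 2017): 269 out of 365
Tax = $2289000 × 2.6% × 269/365 = $43861.0027

$43861.00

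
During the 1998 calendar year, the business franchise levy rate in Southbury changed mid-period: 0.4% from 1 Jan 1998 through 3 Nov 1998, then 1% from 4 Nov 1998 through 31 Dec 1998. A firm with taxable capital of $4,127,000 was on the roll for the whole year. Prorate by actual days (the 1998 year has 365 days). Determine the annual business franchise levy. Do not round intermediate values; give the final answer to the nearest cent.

1 Jan – 3 Nov 1998: 307 days at 0.4% → $4,127,000 × 0.4% × 307/365 = $13,884.8110
4 Nov – 31 Dec 1998: 58 days at 1% → $4,127,000 × 1% × 58/365 = $6,557.9726
Total = $20,442.7836

$20,442.78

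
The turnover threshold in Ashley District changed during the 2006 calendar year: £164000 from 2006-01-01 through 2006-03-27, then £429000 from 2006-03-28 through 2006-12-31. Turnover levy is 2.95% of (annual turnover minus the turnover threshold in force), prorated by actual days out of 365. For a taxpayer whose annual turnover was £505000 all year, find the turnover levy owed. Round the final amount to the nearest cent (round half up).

2006-01-01 to 2006-03-27: 86 days, exemption £164000 → (£505000 − £164000) × 2.95% × 86/365 = £2370.1836
2006-03-28 to 2006-12-31: 279 days, exemption £429000 → (£505000 − £429000) × 2.95% × 279/365 = £1713.7479
Total = £4083.9315

£4083.93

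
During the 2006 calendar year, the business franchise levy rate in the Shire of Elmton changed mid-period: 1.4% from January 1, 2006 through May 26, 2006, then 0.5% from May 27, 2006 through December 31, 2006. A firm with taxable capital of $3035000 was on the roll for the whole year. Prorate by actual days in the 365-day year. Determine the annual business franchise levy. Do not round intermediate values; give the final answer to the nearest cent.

$26101.00

January 1 – May 26, 2006: 146 days at 1.4% → $3035000 × 1.4% × 146/365 = $16996.0000
May 27 – December 31, 2006: 219 days at 0.5% → $3035000 × 0.5% × 219/365 = $9105.0000
Total = $26101.0000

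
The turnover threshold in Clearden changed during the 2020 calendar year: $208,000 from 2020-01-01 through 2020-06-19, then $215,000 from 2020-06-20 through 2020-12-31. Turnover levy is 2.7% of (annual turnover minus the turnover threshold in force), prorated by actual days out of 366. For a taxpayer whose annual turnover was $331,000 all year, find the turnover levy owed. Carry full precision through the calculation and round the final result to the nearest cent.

2020-01-01 to 2020-06-19: 171 days, exemption $208,000 → ($331,000 − $208,000) × 2.7% × 171/366 = $1,551.6148
2020-06-20 to 2020-12-31: 195 days, exemption $215,000 → ($331,000 − $215,000) × 2.7% × 195/366 = $1,668.6885
Total = $3,220.3033

$3,220.30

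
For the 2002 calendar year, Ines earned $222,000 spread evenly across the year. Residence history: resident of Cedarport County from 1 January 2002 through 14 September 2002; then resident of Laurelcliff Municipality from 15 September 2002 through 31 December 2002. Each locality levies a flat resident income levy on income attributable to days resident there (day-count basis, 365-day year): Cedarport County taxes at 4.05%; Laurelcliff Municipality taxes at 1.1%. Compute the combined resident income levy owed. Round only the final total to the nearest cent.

$7,053.21

Cedarport County, 1 January – 14 September 2002: 257 days → $222,000 × 4.05% × 257/365 = $6,330.6493
Laurelcliff Municipality, 15 September – 31 December 2002: 108 days → $222,000 × 1.1% × 108/365 = $722.5644
Total = $7,053.2137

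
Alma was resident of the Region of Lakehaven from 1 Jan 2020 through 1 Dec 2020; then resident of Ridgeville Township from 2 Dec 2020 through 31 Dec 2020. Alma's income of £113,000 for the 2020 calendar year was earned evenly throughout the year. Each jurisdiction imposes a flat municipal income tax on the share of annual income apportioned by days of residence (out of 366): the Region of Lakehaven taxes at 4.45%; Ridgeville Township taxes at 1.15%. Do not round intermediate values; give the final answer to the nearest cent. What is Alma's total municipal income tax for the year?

The Region of Lakehaven, 1 Jan – 1 Dec 2020: 336 days → £113,000 × 4.45% × 336/366 = £4,616.3279
Ridgeville Township, 2 Dec – 31 Dec 2020: 30 days → £113,000 × 1.15% × 30/366 = £106.5164
Total = £4,722.8443

£4,722.84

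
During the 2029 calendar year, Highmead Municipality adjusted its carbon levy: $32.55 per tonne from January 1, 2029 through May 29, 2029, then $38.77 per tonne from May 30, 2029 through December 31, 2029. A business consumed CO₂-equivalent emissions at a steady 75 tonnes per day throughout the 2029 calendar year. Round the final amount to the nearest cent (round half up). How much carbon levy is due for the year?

January 1 – May 29, 2029: 149 days × 75 tonnes/day = 11,175 tonnes at $32.55/tonne → $363,746.25
May 30 – December 31, 2029: 216 days × 75 tonnes/day = 16,200 tonnes at $38.77/tonne → $628,074.00

$991,820.25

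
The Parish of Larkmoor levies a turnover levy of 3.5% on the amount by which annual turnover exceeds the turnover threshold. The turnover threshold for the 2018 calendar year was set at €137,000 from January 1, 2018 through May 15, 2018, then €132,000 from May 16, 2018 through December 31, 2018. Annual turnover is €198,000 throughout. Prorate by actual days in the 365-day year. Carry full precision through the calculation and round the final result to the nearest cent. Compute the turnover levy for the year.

January 1 – May 15, 2018: 135 days, exemption €137,000 → (€198,000 − €137,000) × 3.5% × 135/365 = €789.6575
May 16 – December 31, 2018: 230 days, exemption €132,000 → (€198,000 − €132,000) × 3.5% × 230/365 = €1,455.6164
Total = €2,245.2740

€2,245.27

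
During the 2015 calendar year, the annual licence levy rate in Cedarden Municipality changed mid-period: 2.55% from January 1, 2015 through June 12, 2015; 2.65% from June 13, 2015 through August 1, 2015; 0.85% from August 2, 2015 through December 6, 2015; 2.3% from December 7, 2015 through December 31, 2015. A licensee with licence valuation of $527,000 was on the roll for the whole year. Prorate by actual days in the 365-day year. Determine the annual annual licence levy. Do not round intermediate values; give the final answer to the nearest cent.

$10,303.21

January 1 – June 12, 2015: 163 days at 2.55% → $527,000 × 2.55% × 163/365 = $6,001.3027
June 13 – August 1, 2015: 50 days at 2.65% → $527,000 × 2.65% × 50/365 = $1,913.0822
August 2 – December 6, 2015: 127 days at 0.85% → $527,000 × 0.85% × 127/365 = $1,558.6205
December 7 – December 31, 2015: 25 days at 2.3% → $527,000 × 2.3% × 25/365 = $830.2055
Total = $10,303.2110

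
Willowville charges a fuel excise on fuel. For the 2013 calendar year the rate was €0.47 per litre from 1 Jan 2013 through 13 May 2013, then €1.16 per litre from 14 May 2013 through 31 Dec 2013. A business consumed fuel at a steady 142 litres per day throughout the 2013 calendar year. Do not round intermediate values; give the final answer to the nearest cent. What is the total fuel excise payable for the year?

€47,091.46

1 Jan – 13 May 2013: 133 days × 142 litres/day = 18,886 litres at €0.47/litre → €8,876.42
14 May – 31 Dec 2013: 232 days × 142 litres/day = 32,944 litres at €1.16/litre → €38,215.04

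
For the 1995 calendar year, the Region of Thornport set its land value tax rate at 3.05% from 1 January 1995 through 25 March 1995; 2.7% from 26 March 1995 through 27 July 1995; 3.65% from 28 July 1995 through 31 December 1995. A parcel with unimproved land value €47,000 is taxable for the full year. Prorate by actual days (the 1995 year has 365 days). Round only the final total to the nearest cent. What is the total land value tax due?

1 January – 25 March 1995: 84 days at 3.05% → €47,000 × 3.05% × 84/365 = €329.9014
26 March – 27 July 1995: 124 days at 2.7% → €47,000 × 2.7% × 124/365 = €431.1123
28 July – 31 December 1995: 157 days at 3.65% → €47,000 × 3.65% × 157/365 = €737.9000
Total = €1,498.9137

€1,498.91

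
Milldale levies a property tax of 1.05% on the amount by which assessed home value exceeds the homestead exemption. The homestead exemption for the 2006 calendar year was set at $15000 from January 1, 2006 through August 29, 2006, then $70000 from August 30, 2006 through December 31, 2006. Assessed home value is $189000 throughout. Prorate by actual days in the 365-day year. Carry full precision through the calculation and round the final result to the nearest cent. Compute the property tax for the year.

January 1 – August 29, 2006: 241 days, exemption $15000 → ($189000 − $15000) × 1.05% × 241/365 = $1206.3205
August 30 – December 31, 2006: 124 days, exemption $70000 → ($189000 − $70000) × 1.05% × 124/365 = $424.4877
Total = $1630.8082

$1630.81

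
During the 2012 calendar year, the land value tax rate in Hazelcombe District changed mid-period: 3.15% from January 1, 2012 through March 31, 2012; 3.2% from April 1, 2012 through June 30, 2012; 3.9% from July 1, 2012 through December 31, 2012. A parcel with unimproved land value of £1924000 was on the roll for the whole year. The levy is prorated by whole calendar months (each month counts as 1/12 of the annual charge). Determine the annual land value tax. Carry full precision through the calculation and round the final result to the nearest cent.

January 1 – March 31, 2012: 3 months at 3.15% → £1924000 × 3.15% × 3/12 = £15151.5000
April 1 – June 30, 2012: 3 months at 3.2% → £1924000 × 3.2% × 3/12 = £15392.0000
July 1 – December 31, 2012: 6 months at 3.9% → £1924000 × 3.9% × 6/12 = £37518.0000
Total = £68061.5000

£68061.50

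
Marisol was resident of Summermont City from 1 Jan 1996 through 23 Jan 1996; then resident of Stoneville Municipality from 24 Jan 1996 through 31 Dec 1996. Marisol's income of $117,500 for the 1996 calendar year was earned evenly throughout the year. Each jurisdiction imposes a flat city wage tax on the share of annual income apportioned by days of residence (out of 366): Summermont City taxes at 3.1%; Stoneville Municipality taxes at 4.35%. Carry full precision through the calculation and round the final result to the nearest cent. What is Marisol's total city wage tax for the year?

$5,018.95

Summermont City, 1 Jan – 23 Jan 1996: 23 days → $117,500 × 3.1% × 23/366 = $228.9003
Stoneville Municipality, 24 Jan – 31 Dec 1996: 343 days → $117,500 × 4.35% × 343/366 = $4,790.0512
Total = $5,018.9515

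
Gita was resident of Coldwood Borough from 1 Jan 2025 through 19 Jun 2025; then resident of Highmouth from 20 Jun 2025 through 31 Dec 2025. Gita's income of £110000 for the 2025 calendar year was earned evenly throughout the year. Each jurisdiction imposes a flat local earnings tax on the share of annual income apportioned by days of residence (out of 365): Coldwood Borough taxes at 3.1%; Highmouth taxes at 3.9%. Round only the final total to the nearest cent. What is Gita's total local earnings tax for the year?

Coldwood Borough, 1 Jan – 19 Jun 2025: 170 days → £110000 × 3.1% × 170/365 = £1588.2192
Highmouth, 20 Jun – 31 Dec 2025: 195 days → £110000 × 3.9% × 195/365 = £2291.9178
Total = £3880.1370

£3880.14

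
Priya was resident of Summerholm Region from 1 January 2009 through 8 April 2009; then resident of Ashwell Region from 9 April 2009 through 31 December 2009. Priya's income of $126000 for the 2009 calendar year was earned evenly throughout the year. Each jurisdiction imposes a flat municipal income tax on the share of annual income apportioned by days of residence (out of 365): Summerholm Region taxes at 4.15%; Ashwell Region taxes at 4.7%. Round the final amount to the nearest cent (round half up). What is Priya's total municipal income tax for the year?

Summerholm Region, 1 January – 8 April 2009: 98 days → $126000 × 4.15% × 98/365 = $1403.9507
Ashwell Region, 9 April – 31 December 2009: 267 days → $126000 × 4.7% × 267/365 = $4331.9836
Total = $5735.9342

$5735.93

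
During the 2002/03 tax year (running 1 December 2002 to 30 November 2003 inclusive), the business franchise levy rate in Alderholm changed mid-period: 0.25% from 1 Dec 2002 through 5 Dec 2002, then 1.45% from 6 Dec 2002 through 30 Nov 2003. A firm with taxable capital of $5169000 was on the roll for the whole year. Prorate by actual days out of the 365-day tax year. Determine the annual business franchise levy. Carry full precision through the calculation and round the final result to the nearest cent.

$74100.80

1 Dec – 5 Dec 2002: 5 days at 0.25% → $5169000 × 0.25% × 5/365 = $177.0205
6 Dec 2002 – 30 Nov 2003: 360 days at 1.45% → $5169000 × 1.45% × 360/365 = $73923.7808
Total = $74100.8014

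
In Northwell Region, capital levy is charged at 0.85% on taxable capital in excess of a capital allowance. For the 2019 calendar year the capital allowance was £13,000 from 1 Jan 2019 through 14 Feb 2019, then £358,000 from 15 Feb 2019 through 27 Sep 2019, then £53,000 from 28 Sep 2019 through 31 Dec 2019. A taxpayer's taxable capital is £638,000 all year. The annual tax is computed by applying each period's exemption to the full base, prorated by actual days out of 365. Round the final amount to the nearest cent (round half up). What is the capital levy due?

1 Jan – 14 Feb 2019: 45 days, exemption £13,000 → (£638,000 − £13,000) × 0.85% × 45/365 = £654.9658
15 Feb – 27 Sep 2019: 225 days, exemption £358,000 → (£638,000 − £358,000) × 0.85% × 225/365 = £1,467.1233
28 Sep – 31 Dec 2019: 95 days, exemption £53,000 → (£638,000 − £53,000) × 0.85% × 95/365 = £1,294.2123
Total = £3,416.3014

£3,416.30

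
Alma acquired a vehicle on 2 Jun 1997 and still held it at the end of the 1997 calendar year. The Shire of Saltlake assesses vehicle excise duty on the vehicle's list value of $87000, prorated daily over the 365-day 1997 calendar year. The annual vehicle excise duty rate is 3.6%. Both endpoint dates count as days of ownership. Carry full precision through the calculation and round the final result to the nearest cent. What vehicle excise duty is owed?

$1827.72

Days held (2 Jun – 31 Dec 1997): 213 out of 365
Tax = $87000 × 3.6% × 213/365 = $1827.7151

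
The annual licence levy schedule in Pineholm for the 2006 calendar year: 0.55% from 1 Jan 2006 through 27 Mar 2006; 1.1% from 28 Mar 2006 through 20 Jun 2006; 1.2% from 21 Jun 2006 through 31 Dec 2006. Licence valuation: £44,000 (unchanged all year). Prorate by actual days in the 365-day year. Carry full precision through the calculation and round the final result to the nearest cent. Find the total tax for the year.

1 Jan – 27 Mar 2006: 86 days at 0.55% → £44,000 × 0.55% × 86/365 = £57.0192
28 Mar – 20 Jun 2006: 85 days at 1.1% → £44,000 × 1.1% × 85/365 = £112.7123
21 Jun – 31 Dec 2006: 194 days at 1.2% → £44,000 × 1.2% × 194/365 = £280.6356
Total = £450.3671

£450.37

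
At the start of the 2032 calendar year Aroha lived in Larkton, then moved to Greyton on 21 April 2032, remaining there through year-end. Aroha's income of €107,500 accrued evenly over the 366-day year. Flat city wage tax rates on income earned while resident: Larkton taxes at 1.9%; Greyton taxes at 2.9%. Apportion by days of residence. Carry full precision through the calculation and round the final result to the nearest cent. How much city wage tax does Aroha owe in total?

€2,791.48

Larkton, 1 January – 20 April 2032: 111 days → €107,500 × 1.9% × 111/366 = €619.4467
Greyton, 21 April – 31 December 2032: 255 days → €107,500 × 2.9% × 255/366 = €2,172.0287
Total = €2,791.4754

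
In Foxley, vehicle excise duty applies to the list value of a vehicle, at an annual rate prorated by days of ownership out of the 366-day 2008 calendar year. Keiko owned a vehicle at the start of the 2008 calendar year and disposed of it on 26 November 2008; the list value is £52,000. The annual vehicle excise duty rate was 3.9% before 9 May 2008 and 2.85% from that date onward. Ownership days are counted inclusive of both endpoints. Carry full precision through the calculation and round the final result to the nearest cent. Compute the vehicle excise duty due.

£1,532.72

1 January – 8 May 2008: 129 days at 3.9% → £52,000 × 3.9% × 129/366 = £714.7869
9 May – 26 November 2008: 202 days at 2.85% → £52,000 × 2.85% × 202/366 = £817.9344
Total = £1,532.7213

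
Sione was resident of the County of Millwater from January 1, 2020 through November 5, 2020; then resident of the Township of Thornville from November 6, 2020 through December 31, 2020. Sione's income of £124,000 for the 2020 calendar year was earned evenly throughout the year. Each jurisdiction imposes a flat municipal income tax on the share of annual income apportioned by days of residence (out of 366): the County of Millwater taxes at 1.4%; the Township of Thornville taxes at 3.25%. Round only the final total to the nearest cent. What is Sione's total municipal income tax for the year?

The County of Millwater, January 1 – November 5, 2020: 310 days → £124,000 × 1.4% × 310/366 = £1,470.3825
The Township of Thornville, November 6 – December 31, 2020: 56 days → £124,000 × 3.25% × 56/366 = £616.6120
Total = £2,086.9945

£2,086.99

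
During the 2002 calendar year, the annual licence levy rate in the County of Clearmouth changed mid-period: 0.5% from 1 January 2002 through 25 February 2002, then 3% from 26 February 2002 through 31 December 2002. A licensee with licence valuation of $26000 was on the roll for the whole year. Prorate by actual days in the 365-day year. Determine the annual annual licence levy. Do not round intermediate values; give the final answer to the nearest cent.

1 January – 25 February 2002: 56 days at 0.5% → $26000 × 0.5% × 56/365 = $19.9452
26 February – 31 December 2002: 309 days at 3% → $26000 × 3% × 309/365 = $660.3288
Total = $680.2740

$680.27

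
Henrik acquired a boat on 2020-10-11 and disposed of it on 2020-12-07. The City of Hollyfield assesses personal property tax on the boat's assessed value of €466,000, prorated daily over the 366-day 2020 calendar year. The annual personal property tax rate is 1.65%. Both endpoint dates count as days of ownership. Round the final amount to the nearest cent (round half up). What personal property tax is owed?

€1,218.48

Days held (2020-10-11 to 2020-12-07): 58 out of 366
Tax = €466,000 × 1.65% × 58/366 = €1,218.4754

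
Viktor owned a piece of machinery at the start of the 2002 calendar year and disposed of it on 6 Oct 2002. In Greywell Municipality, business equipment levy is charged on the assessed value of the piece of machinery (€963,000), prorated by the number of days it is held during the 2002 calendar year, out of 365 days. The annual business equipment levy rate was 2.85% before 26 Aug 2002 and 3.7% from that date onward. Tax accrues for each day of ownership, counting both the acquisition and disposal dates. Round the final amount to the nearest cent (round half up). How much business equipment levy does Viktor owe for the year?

€21,920.78

1 Jan – 25 Aug 2002: 237 days at 2.85% → €963,000 × 2.85% × 237/365 = €17,820.7767
26 Aug – 6 Oct 2002: 42 days at 3.7% → €963,000 × 3.7% × 42/365 = €4,100.0055
Total = €21,920.7822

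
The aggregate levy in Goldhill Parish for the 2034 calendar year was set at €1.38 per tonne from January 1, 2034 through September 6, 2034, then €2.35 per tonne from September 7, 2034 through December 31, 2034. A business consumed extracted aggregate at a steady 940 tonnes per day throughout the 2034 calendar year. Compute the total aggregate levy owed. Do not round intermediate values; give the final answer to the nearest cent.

January 1 – September 6, 2034: 249 days × 940 tonnes/day = 234,060 tonnes at €1.38/tonne → €323,002.80
September 7 – December 31, 2034: 116 days × 940 tonnes/day = 109,040 tonnes at €2.35/tonne → €256,244.00

€579,246.80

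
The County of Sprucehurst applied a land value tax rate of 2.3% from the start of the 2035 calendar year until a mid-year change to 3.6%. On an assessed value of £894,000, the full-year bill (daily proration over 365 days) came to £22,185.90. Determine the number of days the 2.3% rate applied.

Let d = days at the first rate; then 365 − d days at the second rate.
£894,000 × [2.3%·d + 3.6%·(365−d)] / 365 = £22,185.90
Solving gives d = 314, so the new rate took effect on 11 Nov 2035.

314 days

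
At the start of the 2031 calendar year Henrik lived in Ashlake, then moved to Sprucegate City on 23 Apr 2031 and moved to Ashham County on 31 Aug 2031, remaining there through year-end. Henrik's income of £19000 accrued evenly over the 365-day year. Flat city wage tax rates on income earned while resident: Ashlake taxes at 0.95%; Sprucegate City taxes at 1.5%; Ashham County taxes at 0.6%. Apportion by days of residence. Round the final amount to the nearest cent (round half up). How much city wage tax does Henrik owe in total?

£195.31

Ashlake, 1 Jan – 22 Apr 2031: 112 days → £19000 × 0.95% × 112/365 = £55.3863
Sprucegate City, 23 Apr – 30 Aug 2031: 130 days → £19000 × 1.5% × 130/365 = £101.5068
Ashham County, 31 Aug – 31 Dec 2031: 123 days → £19000 × 0.6% × 123/365 = £38.4164
Total = £195.3096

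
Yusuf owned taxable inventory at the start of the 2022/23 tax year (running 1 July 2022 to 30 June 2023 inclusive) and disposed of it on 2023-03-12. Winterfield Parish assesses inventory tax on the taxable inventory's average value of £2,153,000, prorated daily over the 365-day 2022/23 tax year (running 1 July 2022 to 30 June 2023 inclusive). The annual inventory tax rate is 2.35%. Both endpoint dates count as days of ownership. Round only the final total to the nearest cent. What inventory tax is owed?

Days held (2022-07-01 to 2023-03-12): 255 out of 365
Tax = £2,153,000 × 2.35% × 255/365 = £35,347.5411

£35,347.54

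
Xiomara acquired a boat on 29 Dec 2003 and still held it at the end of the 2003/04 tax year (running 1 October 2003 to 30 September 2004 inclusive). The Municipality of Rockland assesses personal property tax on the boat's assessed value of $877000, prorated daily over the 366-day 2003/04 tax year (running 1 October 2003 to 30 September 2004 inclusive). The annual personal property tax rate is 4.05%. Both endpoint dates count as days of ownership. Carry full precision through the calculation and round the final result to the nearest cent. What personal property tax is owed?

Days held (29 Dec 2003 – 30 Sep 2004): 277 out of 366
Tax = $877000 × 4.05% × 277/366 = $26881.4877

$26881.49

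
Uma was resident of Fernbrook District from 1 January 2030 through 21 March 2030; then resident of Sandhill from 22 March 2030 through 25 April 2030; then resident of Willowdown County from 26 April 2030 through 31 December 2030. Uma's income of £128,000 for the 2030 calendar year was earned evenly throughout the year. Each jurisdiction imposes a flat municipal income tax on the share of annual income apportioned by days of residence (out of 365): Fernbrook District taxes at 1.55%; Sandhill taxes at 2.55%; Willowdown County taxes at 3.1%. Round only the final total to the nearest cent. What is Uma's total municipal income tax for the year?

Fernbrook District, 1 January – 21 March 2030: 80 days → £128,000 × 1.55% × 80/365 = £434.8493
Sandhill, 22 March – 25 April 2030: 35 days → £128,000 × 2.55% × 35/365 = £312.9863
Willowdown County, 26 April – 31 December 2030: 250 days → £128,000 × 3.1% × 250/365 = £2,717.8082
Total = £3,465.6438

£3,465.64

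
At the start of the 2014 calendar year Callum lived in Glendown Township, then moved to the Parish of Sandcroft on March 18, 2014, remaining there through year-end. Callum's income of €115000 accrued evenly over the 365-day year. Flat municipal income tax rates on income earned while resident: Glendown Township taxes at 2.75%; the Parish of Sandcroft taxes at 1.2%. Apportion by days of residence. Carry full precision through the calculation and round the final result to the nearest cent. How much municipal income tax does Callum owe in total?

Glendown Township, January 1 – March 17, 2014: 76 days → €115000 × 2.75% × 76/365 = €658.4932
The Parish of Sandcroft, March 18 – December 31, 2014: 289 days → €115000 × 1.2% × 289/365 = €1092.6575
Total = €1751.1507

€1751.15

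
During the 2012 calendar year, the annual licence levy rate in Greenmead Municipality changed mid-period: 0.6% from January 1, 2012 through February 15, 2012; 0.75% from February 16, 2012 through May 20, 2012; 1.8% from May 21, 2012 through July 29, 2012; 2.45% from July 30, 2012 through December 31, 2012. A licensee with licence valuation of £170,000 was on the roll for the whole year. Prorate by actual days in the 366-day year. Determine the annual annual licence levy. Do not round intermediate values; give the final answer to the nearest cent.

£2,808.25

January 1 – February 15, 2012: 46 days at 0.6% → £170,000 × 0.6% × 46/366 = £128.1967
February 16 – May 20, 2012: 95 days at 0.75% → £170,000 × 0.75% × 95/366 = £330.9426
May 21 – July 29, 2012: 70 days at 1.8% → £170,000 × 1.8% × 70/366 = £585.2459
July 30 – December 31, 2012: 155 days at 2.45% → £170,000 × 2.45% × 155/366 = £1,763.8661
Total = £2,808.2514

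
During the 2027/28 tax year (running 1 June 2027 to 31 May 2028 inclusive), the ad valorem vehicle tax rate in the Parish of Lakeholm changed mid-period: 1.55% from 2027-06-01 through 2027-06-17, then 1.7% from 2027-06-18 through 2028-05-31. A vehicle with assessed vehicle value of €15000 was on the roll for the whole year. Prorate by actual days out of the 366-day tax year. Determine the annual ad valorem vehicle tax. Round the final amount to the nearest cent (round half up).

2027-06-01 to 2027-06-17: 17 days at 1.55% → €15000 × 1.55% × 17/366 = €10.7992
2027-06-18 to 2028-05-31: 349 days at 1.7% → €15000 × 1.7% × 349/366 = €243.1557
Total = €253.9549

€253.95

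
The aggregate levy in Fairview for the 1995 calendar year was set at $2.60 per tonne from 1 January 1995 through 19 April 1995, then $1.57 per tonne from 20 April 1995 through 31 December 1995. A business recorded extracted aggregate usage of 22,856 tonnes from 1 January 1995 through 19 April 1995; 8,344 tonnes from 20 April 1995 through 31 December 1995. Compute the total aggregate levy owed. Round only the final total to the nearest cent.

1 January – 19 April 1995: 22,856 tonnes at $2.60/tonne → $59,425.60
20 April – 31 December 1995: 8,344 tonnes at $1.57/tonne → $13,100.08

$72,525.68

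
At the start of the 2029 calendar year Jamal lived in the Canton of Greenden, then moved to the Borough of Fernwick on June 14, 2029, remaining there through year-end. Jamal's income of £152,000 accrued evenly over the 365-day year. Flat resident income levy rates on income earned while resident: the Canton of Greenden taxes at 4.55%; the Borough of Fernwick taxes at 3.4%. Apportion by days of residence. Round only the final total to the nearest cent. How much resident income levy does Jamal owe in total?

£5,953.40

The Canton of Greenden, January 1 – June 13, 2029: 164 days → £152,000 × 4.55% × 164/365 = £3,107.4630
The Borough of Fernwick, June 14 – December 31, 2029: 201 days → £152,000 × 3.4% × 201/365 = £2,845.9397
Total = £5,953.4027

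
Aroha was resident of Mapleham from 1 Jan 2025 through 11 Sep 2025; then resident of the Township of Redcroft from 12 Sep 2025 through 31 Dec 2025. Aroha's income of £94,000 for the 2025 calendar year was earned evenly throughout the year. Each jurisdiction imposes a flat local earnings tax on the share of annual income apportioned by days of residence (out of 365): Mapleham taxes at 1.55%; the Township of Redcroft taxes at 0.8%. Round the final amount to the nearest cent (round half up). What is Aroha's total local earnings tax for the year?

£1,242.60

Mapleham, 1 Jan – 11 Sep 2025: 254 days → £94,000 × 1.55% × 254/365 = £1,013.9123
The Township of Redcroft, 12 Sep – 31 Dec 2025: 111 days → £94,000 × 0.8% × 111/365 = £228.6904
Total = £1,242.6027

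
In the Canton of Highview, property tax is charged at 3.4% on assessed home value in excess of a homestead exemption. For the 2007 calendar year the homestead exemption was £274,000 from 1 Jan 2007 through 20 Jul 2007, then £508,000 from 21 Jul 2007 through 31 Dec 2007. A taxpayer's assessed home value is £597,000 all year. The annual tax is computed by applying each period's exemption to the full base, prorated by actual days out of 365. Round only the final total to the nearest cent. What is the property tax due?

£7,407.25

1 Jan – 20 Jul 2007: 201 days, exemption £274,000 → (£597,000 − £274,000) × 3.4% × 201/365 = £6,047.6219
21 Jul – 31 Dec 2007: 164 days, exemption £508,000 → (£597,000 − £508,000) × 3.4% × 164/365 = £1,359.6274
Total = £7,407.2493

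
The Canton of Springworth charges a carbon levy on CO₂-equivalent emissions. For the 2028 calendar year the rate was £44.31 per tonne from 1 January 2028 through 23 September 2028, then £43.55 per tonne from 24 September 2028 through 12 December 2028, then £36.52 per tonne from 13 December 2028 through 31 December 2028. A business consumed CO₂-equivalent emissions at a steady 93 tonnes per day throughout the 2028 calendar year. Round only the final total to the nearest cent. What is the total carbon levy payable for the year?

£1488804.45

1 January – 23 September 2028: 267 days × 93 tonnes/day = 24,831 tonnes at £44.31/tonne → £1100261.61
24 September – 12 December 2028: 80 days × 93 tonnes/day = 7,440 tonnes at £43.55/tonne → £324012.00
13 December – 31 December 2028: 19 days × 93 tonnes/day = 1,767 tonnes at £36.52/tonne → £64530.84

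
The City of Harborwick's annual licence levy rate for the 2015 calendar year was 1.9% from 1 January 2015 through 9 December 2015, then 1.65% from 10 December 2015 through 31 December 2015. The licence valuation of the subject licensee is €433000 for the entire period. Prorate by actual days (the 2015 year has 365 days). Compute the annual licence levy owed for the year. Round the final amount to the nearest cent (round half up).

1 January – 9 December 2015: 343 days at 1.9% → €433000 × 1.9% × 343/365 = €7731.1260
10 December – 31 December 2015: 22 days at 1.65% → €433000 × 1.65% × 22/365 = €430.6274
Total = €8161.7534

€8161.75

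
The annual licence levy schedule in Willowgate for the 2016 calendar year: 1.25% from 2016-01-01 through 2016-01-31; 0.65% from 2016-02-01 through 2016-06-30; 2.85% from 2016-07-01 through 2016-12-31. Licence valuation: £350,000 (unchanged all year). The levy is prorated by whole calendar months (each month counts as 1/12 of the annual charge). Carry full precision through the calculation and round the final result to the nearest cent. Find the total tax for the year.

£6,300.00

2016-01-01 to 2016-01-31: 1 month at 1.25% → £350,000 × 1.25% × 1/12 = £364.5833
2016-02-01 to 2016-06-30: 5 months at 0.65% → £350,000 × 0.65% × 5/12 = £947.9167
2016-07-01 to 2016-12-31: 6 months at 2.85% → £350,000 × 2.85% × 6/12 = £4,987.5000
Total = £6,300.0000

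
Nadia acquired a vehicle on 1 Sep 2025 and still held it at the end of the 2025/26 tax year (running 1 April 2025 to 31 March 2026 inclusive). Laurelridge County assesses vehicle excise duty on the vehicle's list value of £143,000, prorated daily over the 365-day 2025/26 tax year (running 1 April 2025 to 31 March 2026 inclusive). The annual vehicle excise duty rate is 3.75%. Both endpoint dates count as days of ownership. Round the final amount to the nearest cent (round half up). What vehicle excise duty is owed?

Days held (1 Sep 2025 – 31 Mar 2026): 212 out of 365
Tax = £143,000 × 3.75% × 212/365 = £3,114.6575

£3,114.66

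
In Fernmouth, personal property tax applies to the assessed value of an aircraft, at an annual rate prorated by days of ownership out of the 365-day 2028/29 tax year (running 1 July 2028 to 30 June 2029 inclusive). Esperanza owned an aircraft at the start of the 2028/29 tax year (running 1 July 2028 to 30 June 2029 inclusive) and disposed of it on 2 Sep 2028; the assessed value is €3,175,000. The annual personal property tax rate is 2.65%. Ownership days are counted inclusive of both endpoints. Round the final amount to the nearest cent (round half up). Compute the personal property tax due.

€14,752.88

Days held (1 Jul – 2 Sep 2028): 64 out of 365
Tax = €3,175,000 × 2.65% × 64/365 = €14,752.8767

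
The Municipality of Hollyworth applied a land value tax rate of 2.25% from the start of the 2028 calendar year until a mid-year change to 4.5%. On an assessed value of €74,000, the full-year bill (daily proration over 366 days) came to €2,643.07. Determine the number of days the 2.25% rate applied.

151 days

Let d = days at the first rate; then 366 − d days at the second rate.
€74,000 × [2.25%·d + 4.5%·(366−d)] / 366 = €2,643.07
Solving gives d = 151, so the new rate took effect on May 31, 2028.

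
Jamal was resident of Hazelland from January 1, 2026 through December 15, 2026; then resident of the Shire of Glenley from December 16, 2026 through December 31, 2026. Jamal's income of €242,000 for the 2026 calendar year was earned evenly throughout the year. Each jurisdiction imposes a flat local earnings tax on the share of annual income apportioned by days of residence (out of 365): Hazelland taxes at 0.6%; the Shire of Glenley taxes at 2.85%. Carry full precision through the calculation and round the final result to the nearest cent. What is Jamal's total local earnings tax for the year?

€1,690.68

Hazelland, January 1 – December 15, 2026: 349 days → €242,000 × 0.6% × 349/365 = €1,388.3507
The Shire of Glenley, December 16 – December 31, 2026: 16 days → €242,000 × 2.85% × 16/365 = €302.3342
Total = €1,690.6849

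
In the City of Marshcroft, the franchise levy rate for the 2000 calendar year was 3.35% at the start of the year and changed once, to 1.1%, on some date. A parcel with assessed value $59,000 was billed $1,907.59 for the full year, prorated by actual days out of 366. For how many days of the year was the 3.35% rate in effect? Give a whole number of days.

Let d = days at the first rate; then 366 − d days at the second rate.
$59,000 × [3.35%·d + 1.1%·(366−d)] / 366 = $1,907.59
Solving gives d = 347, so the new rate took effect on 13 Dec 2000.

347 days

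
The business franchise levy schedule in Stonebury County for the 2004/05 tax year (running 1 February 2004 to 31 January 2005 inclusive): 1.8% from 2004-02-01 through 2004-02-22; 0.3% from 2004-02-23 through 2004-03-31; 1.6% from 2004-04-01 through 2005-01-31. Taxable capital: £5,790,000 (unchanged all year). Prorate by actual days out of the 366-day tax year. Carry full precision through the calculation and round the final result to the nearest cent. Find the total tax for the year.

2004-02-01 to 2004-02-22: 22 days at 1.8% → £5,790,000 × 1.8% × 22/366 = £6,264.5902
2004-02-23 to 2004-03-31: 38 days at 0.3% → £5,790,000 × 0.3% × 38/366 = £1,803.4426
2004-04-01 to 2005-01-31: 306 days at 1.6% → £5,790,000 × 1.6% × 306/366 = £77,453.1148
Total = £85,521.1475

£85,521.15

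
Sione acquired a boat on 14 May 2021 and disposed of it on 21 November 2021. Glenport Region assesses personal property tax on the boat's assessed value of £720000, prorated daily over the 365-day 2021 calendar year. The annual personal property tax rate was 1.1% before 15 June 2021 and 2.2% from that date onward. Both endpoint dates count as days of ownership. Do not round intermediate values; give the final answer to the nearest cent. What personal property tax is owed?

14 May – 14 June 2021: 32 days at 1.1% → £720000 × 1.1% × 32/365 = £694.3562
15 June – 21 November 2021: 160 days at 2.2% → £720000 × 2.2% × 160/365 = £6943.5616
Total = £7637.9178

£7637.92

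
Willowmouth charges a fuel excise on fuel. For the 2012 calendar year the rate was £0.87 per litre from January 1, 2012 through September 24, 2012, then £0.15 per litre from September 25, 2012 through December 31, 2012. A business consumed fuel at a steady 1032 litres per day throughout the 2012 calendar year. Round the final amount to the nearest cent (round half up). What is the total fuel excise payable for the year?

January 1 – September 24, 2012: 268 days × 1032 litres/day = 276,576 litres at £0.87/litre → £240,621.12
September 25 – December 31, 2012: 98 days × 1032 litres/day = 101,136 litres at £0.15/litre → £15,170.40

£255,791.52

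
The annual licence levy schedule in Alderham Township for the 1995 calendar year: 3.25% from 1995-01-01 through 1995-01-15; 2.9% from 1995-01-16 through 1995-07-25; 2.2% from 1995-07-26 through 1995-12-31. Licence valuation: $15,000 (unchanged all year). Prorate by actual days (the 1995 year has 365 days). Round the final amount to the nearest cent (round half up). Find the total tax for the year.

$391.42

1995-01-01 to 1995-01-15: 15 days at 3.25% → $15,000 × 3.25% × 15/365 = $20.0342
1995-01-16 to 1995-07-25: 191 days at 2.9% → $15,000 × 2.9% × 191/365 = $227.6301
1995-07-26 to 1995-12-31: 159 days at 2.2% → $15,000 × 2.2% × 159/365 = $143.7534
Total = $391.4178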